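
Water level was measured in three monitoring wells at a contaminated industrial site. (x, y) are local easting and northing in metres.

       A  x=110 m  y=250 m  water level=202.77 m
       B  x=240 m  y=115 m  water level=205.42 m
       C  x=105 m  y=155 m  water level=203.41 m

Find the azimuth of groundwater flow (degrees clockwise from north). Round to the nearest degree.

With h = a·x + b·y + c and A as origin, the differences give:
  130·a + (-135)·b = +2.65
  (-5)·a + (-95)·b = +0.64
Eliminate b (×(-95) and ×(-135), subtract): -13025·a = -165.350 → a = ∂h/∂x = +0.01269
Back-substitute: b = ∂h/∂y = -0.007405.
Flow direction (−∇h) has components (-0.01269 E, +0.007405 N).
Azimuth = atan2(E, N) = atan2(-0.01269, +0.007405) = 300.3° ≈ 300°.

300°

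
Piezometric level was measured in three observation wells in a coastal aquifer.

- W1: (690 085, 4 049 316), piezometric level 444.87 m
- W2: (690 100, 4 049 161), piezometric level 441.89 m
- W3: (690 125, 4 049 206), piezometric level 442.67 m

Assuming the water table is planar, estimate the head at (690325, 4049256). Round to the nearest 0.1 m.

Differences from W1: to W2 (Δx, Δy, Δh) = (15, -155, -2.98); to W3 = (40, -110, -2.20).
Determinant of the coordinate differences = 15·(-110) − 40·(-155) = 4550.
∂h/∂x = [(-2.98)·(-110) − (-2.20)·(-155)] / 4550 = -0.002901
∂h/∂y = [15·(-2.20) − 40·(-2.98)] / 4550 = +0.01895
h(690325, 4049256) = 444.87 + (-0.002901)·(240) + (+0.01895)·(-60) = 444.87 -0.696 -1.137 = 443.037 m.

443.0 m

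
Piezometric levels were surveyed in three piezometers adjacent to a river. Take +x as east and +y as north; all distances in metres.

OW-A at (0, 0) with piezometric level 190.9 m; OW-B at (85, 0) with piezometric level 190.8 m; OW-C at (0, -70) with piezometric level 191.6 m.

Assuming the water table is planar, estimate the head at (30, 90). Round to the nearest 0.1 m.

190.0 m

∂h/∂x = (190.8 − 190.9) / (85 − 0) = -0.001176
∂h/∂y = (191.6 − 190.9) / (-70 − 0) = -0.010000
h(30, 90) = 190.9 + (-0.001176)·(30) + (-0.010000)·(90) = 190.9 -0.035 -0.900 = 189.965 m.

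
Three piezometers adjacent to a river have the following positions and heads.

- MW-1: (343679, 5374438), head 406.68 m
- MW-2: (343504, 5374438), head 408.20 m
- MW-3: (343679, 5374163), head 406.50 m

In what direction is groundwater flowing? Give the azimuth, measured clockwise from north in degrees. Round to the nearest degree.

∂h/∂x = (408.20 − 406.68) / (343504 − 343679) = -0.008686
∂h/∂y = (406.50 − 406.68) / (5374163 − 5374438) = +0.0006545
Flow direction (−∇h) has components (+0.008686 E, -0.0006545 N).
Azimuth = atan2(E, N) = atan2(+0.008686, -0.0006545) = 94.3° ≈ 094°.

094°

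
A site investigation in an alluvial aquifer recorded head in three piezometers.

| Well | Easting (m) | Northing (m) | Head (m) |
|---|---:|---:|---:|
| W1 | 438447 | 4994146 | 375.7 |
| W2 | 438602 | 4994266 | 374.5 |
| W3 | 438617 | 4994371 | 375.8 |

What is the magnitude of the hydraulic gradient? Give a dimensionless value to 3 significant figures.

Differences from W1: to W2 (Δx, Δy, Δh) = (155, 120, -1.2); to W3 = (170, 225, +0.1).
Determinant of the coordinate differences = 155·225 − 170·120 = 14475.
∂h/∂x = [(-1.2)·225 − (+0.1)·120] / 14475 = -0.01948
∂h/∂y = [155·(+0.1) − 170·(-1.2)] / 14475 = +0.01516
|∇h| = √(-0.01948² + 0.01516²) = 0.02468

0.0247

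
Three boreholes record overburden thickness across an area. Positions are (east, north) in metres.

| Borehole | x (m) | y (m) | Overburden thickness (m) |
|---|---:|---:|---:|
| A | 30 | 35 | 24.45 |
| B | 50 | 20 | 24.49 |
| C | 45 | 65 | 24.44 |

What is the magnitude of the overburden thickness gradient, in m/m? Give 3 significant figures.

0.00160 m/m

Taking A as reference: B−A = (20, -15, +0.04); C−A = (15, 30, -0.01).
Solve a·Δx + b·Δy = Δd: det = 20·30 − 15·(-15) = 825.
∂d/∂x = [(+0.04)·30 − (-0.01)·(-15)] / 825 = +0.001273
∂d/∂y = [20·(-0.01) − 15·(+0.04)] / 825 = -0.0009697
|∇f| = √(0.001273² + -0.0009697²) = 0.0016 m/m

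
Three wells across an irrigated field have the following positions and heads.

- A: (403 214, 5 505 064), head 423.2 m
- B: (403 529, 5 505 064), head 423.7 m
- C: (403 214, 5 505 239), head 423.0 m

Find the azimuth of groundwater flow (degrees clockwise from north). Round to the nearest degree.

306°

∂h/∂x = (423.7 − 423.2) / (403529 − 403214) = +0.001587
∂h/∂y = (423.0 − 423.2) / (5505239 − 5505064) = -0.001143
Flow direction (−∇h) has components (-0.001587 E, +0.001143 N).
Azimuth = atan2(E, N) = atan2(-0.001587, +0.001143) = 305.8° ≈ 306°.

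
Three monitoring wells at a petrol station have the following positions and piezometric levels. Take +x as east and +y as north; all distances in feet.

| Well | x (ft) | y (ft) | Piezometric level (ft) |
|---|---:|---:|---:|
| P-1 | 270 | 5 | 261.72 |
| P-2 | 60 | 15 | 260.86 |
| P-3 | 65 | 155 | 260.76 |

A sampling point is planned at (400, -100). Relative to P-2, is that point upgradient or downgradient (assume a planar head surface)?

upgradient

With h = a·x + b·y + c and P-1 as origin, the differences give:
  (-210)·a + 10·b = -0.86
  (-205)·a + 150·b = -0.96
Eliminate b (×150 and ×10, subtract): -29450·a = -119.400 → a = ∂h/∂x = +0.004054
Back-substitute: b = ∂h/∂y = -0.0008591.
Head at (400, -100) = 261.72 + (+0.004054)·(130) + (-0.0008591)·(-105) = 262.34 ft.
That is higher than the 260.86 ft at P-2, so the point is upgradient.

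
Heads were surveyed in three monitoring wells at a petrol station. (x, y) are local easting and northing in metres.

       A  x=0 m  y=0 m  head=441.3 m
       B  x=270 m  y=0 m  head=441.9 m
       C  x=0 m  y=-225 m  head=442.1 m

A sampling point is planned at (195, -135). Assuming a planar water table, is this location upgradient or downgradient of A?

upgradient

∂h/∂x = (441.9 − 441.3) / (270 − 0) = +0.002222
∂h/∂y = (442.1 − 441.3) / (-225 − 0) = -0.003556
Head at (195, -135) = 441.3 + (+0.002222)·(195) + (-0.003556)·(-135) = 442.21 m.
That is higher than the 441.3 m at A, so the point is upgradient.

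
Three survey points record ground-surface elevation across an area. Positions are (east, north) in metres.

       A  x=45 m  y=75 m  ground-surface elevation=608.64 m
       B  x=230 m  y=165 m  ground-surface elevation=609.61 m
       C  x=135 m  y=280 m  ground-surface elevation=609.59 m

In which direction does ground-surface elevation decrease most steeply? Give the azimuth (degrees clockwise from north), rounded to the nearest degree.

232°

Three-point gradient (reference A): Δ to B = (185, 90, +0.97), Δ to C = (90, 205, +0.95).
∂z/∂x = +0.003801, ∂z/∂y = +0.002966 (det = 29825).
Steepest decrease is along −∇f: components (-0.003801 E, -0.002966 N).
Azimuth = atan2(-0.003801, -0.002966) = 232.0° ≈ 232°.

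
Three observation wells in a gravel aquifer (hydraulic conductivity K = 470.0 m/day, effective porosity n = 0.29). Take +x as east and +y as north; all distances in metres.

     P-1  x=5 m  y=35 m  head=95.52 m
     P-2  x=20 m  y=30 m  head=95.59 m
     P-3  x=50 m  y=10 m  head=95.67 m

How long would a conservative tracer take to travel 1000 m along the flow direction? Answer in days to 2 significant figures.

With h = a·x + b·y + c and P-1 as origin, the differences give:
  15·a + (-5)·b = +0.07
  45·a + (-25)·b = +0.15
Eliminate b (×(-25) and ×(-5), subtract): -150·a = -1.000 → a = ∂h/∂x = +0.006667
Back-substitute: b = ∂h/∂y = +0.006000.
|∇h| = √(0.006667² + 0.006000²) = 0.008969
Seepage velocity v = K·i/n = 470.0 × 0.008969 / 0.29 = 14.54 m/day.
t = 1000 / 14.54 = 68.78 days.

69 days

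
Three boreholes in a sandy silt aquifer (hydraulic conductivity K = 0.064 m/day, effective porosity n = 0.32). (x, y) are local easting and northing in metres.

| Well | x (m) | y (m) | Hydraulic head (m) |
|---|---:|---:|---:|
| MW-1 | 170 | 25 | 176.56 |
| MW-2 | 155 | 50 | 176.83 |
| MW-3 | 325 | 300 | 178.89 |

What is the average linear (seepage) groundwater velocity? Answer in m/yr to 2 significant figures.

With h = a·x + b·y + c and MW-1 as origin, the differences give:
  (-15)·a + 25·b = +0.27
  155·a + 275·b = +2.33
Eliminate b (×275 and ×25, subtract): -8000·a = 16.000 → a = ∂h/∂x = -0.002000
Back-substitute: b = ∂h/∂y = +0.009600.
|∇h| = √(-0.002000² + 0.009600²) = 0.009806
Seepage velocity v = K·i/n = 0.064 × 0.009806 / 0.32 = 0.001961 m/day = 0.7163 m/yr.

0.72 m/yr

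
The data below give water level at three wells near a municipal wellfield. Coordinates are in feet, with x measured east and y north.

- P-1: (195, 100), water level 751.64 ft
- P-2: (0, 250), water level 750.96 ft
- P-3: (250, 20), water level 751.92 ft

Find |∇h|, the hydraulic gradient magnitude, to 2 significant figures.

0.0029

Taking P-1 as reference: P-2−P-1 = (-195, 150, -0.68); P-3−P-1 = (55, -80, +0.28).
Determinant of the coordinate differences = (-195)·(-80) − 55·150 = 7350.
∂h/∂x = [(-0.68)·(-80) − (+0.28)·150] / 7350 = +0.001687
∂h/∂y = [(-195)·(+0.28) − 55·(-0.68)] / 7350 = -0.002340
|∇h| = √(0.001687² + -0.002340²) = 0.002885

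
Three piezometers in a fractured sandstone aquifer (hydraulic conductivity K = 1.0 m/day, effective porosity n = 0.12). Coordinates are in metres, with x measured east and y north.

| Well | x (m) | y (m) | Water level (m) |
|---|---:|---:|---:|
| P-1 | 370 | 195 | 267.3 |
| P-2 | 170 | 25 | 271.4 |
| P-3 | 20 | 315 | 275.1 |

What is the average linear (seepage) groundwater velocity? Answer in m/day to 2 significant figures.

Taking P-1 as reference: P-2−P-1 = (-200, -170, +4.1); P-3−P-1 = (-350, 120, +7.8).
Solve a·Δx + b·Δy = Δh: det = (-200)·120 − (-350)·(-170) = -83500.
∂h/∂x = [(+4.1)·120 − (+7.8)·(-170)] / -83500 = -0.02177
∂h/∂y = [(-200)·(+7.8) − (-350)·(+4.1)] / -83500 = +0.001497
|∇h| = √(-0.02177² + 0.001497²) = 0.02182
Seepage velocity v = K·i/n = 1.0 × 0.02182 / 0.12 = 0.1818 m/day.

0.18 m/day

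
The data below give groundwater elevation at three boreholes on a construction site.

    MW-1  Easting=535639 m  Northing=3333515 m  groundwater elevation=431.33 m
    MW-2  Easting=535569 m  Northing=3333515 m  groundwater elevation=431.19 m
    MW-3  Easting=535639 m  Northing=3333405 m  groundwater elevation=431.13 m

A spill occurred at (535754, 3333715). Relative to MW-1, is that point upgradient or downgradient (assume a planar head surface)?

∂h/∂x = (431.19 − 431.33) / (535569 − 535639) = +0.002000
∂h/∂y = (431.13 − 431.33) / (3333405 − 3333515) = +0.001818
Head at (535754, 3333715) = 431.33 + (+0.002000)·(115) + (+0.001818)·(200) = 431.92 m.
That is higher than the 431.33 m at MW-1, so the point is upgradient.

upgradient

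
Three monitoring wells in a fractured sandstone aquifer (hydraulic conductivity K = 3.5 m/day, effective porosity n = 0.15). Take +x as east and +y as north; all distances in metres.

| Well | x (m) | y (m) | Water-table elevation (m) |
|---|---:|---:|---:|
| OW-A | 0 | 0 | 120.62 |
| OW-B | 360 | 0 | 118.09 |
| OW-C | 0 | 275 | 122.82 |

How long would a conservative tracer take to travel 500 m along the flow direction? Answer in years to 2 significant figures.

∂h/∂x = (118.09 − 120.62) / (360 − 0) = -0.007028
∂h/∂y = (122.82 − 120.62) / (275 − 0) = +0.008000
|∇h| = √(-0.007028² + 0.008000²) = 0.01065
Seepage velocity v = K·i/n = 3.5 × 0.01065 / 0.15 = 0.2485 m/day.
t = 500 / 0.2485 = 2012 days = 5.51 years.

5.5 years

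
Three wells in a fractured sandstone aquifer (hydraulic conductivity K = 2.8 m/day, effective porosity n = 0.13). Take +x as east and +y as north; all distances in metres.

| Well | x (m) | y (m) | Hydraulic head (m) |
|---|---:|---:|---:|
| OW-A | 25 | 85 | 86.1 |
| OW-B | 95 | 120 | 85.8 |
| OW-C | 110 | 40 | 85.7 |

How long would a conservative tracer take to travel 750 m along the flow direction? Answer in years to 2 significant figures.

Taking OW-A as reference: OW-B−OW-A = (70, 35, -0.3); OW-C−OW-A = (85, -45, -0.4).
Solve a·Δx + b·Δy = Δh: det = 70·(-45) − 85·35 = -6125.
∂h/∂x = [(-0.3)·(-45) − (-0.4)·35] / -6125 = -0.004490
∂h/∂y = [70·(-0.4) − 85·(-0.3)] / -6125 = +0.0004082
|∇h| = √(-0.004490² + 0.0004082²) = 0.004509
Seepage velocity v = K·i/n = 2.8 × 0.004509 / 0.13 = 0.09712 m/day.
t = 750 / 0.09712 = 7722 days = 21.1 years.

21 years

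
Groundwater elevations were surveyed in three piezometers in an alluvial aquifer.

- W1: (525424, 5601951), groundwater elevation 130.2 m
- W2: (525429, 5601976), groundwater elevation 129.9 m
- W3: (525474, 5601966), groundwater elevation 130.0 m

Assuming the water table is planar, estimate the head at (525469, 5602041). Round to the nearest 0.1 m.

With h = a·x + b·y + c and W1 as origin, the differences give:
  5·a + 25·b = -0.3
  50·a + 15·b = -0.2
Eliminate b (×15 and ×25, subtract): -1175·a = 0.50 → a = ∂h/∂x = -0.0004255
Back-substitute: b = ∂h/∂y = -0.01191.
h(525469, 5602041) = 130.2 + (-0.0004255)·(45) + (-0.01191)·(90) = 130.2 -0.019 -1.072 = 129.109 m.

129.1 m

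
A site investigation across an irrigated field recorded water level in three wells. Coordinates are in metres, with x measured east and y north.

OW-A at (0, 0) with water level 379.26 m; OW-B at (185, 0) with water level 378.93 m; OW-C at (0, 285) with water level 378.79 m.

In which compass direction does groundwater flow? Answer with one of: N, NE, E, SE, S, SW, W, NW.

NE

∂h/∂x = (378.93 − 379.26) / (185 − 0) = -0.001784
∂h/∂y = (378.79 − 379.26) / (285 − 0) = -0.001649
Flow = −∇h = (+0.001784 east, +0.001649 north), which points northeast.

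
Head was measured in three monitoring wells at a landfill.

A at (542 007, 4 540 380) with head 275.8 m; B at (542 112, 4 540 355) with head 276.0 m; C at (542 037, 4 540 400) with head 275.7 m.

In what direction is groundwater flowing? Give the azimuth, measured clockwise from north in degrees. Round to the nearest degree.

Taking A as reference: B−A = (105, -25, +0.2); C−A = (30, 20, -0.1).
Determinant of the coordinate differences = 105·20 − 30·(-25) = 2850.
∂h/∂x = [(+0.2)·20 − (-0.1)·(-25)] / 2850 = +0.0005263
∂h/∂y = [105·(-0.1) − 30·(+0.2)] / 2850 = -0.005789
Flow direction (−∇h) has components (-0.0005263 E, +0.005789 N).
Azimuth = atan2(E, N) = atan2(-0.0005263, +0.005789) = 354.8° ≈ 355°.

355°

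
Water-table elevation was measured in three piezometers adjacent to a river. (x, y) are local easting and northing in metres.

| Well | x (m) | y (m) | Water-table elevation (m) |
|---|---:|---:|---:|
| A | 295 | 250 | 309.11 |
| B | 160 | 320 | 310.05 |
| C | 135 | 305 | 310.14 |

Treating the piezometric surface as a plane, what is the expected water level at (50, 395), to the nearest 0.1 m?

310.9 m

Differences from A: to B (Δx, Δy, Δh) = (-135, 70, +0.94); to C = (-160, 55, +1.03).
Determinant of the coordinate differences = (-135)·55 − (-160)·70 = 3775.
∂h/∂x = [(+0.94)·55 − (+1.03)·70] / 3775 = -0.005404
∂h/∂y = [(-135)·(+1.03) − (-160)·(+0.94)] / 3775 = +0.003007
h(50, 395) = 309.11 + (-0.005404)·(-245) + (+0.003007)·(145) = 309.11 +1.324 +0.436 = 310.870 m.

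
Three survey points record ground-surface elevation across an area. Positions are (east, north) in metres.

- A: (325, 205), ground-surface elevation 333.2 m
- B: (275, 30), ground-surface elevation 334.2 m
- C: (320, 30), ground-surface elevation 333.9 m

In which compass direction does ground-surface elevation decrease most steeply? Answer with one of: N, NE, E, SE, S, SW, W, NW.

Taking A as reference: B−A = (-50, -175, +1.0); C−A = (-5, -175, +0.7).
Determinant of the coordinate differences = (-50)·(-175) − (-5)·(-175) = 7875.
∂z/∂x = [(+1.0)·(-175) − (+0.7)·(-175)] / 7875 = -0.006667
∂z/∂y = [(-50)·(+0.7) − (-5)·(+1.0)] / 7875 = -0.003810
Steepest decrease is along −∇f = (+0.006667 E, +0.003810 N) → northeast.

NE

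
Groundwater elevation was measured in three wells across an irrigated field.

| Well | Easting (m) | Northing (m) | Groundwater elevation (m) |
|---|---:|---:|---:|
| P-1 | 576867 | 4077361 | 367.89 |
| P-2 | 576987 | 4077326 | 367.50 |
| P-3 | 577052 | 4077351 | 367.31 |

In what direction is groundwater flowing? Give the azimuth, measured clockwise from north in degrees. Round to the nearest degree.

099°

Taking P-1 as reference: P-2−P-1 = (120, -35, -0.39); P-3−P-1 = (185, -10, -0.58).
Solve a·Δx + b·Δy = Δh: det = 120·(-10) − 185·(-35) = 5275.
∂h/∂x = [(-0.39)·(-10) − (-0.58)·(-35)] / 5275 = -0.003109
∂h/∂y = [120·(-0.58) − 185·(-0.39)] / 5275 = +0.0004834
Flow direction (−∇h) has components (+0.003109 E, -0.0004834 N).
Azimuth = atan2(E, N) = atan2(+0.003109, -0.0004834) = 98.8° ≈ 099°.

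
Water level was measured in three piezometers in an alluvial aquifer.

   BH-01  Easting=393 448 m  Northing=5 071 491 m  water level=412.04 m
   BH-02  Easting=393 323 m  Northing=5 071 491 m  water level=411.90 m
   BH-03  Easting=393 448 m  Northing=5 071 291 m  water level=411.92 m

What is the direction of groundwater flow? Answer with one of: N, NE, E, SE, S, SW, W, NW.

∂h/∂x = (411.90 − 412.04) / (393323 − 393448) = +0.001120
∂h/∂y = (411.92 − 412.04) / (5071291 − 5071491) = +0.0006000
Flow = −∇h = (-0.001120 east, -0.0006000 north), which points southwest.

SW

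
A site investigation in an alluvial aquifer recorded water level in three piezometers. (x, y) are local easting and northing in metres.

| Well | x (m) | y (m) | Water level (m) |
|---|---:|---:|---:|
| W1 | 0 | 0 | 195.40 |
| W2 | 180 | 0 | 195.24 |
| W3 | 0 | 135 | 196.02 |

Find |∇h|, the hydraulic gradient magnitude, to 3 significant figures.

0.00468

∂h/∂x = (195.24 − 195.40) / (180 − 0) = -0.0008889
∂h/∂y = (196.02 − 195.40) / (135 − 0) = +0.004593
|∇h| = √(-0.0008889² + 0.004593²) = 0.004678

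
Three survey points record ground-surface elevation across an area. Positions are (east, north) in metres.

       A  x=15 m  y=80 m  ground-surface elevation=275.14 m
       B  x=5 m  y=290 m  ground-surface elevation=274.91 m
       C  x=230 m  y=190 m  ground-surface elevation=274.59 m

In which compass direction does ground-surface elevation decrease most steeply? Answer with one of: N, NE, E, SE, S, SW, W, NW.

NE

Taking A as reference: B−A = (-10, 210, -0.23); C−A = (215, 110, -0.55).
Determinant of the coordinate differences = (-10)·110 − 215·210 = -46250.
∂z/∂x = [(-0.23)·110 − (-0.55)·210] / -46250 = -0.001950
∂z/∂y = [(-10)·(-0.55) − 215·(-0.23)] / -46250 = -0.001188
Steepest decrease is along −∇f = (+0.001950 E, +0.001188 N) → northeast.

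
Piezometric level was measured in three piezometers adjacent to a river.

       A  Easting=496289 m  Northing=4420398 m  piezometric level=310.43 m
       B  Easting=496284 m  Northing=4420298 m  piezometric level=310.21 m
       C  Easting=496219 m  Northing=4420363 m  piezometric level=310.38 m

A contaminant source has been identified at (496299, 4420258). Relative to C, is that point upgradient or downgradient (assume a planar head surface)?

Taking A as reference: B−A = (-5, -100, -0.22); C−A = (-70, -35, -0.05).
Solve a·Δx + b·Δy = Δh: det = (-5)·(-35) − (-70)·(-100) = -6825.
∂h/∂x = [(-0.22)·(-35) − (-0.05)·(-100)] / -6825 = -0.0003956
∂h/∂y = [(-5)·(-0.05) − (-70)·(-0.22)] / -6825 = +0.002220
Head at (496299, 4420258) = 310.43 + (-0.0003956)·(10) + (+0.002220)·(-140) = 310.12 m.
That is lower than the 310.38 m at C, so the point is downgradient.

downgradient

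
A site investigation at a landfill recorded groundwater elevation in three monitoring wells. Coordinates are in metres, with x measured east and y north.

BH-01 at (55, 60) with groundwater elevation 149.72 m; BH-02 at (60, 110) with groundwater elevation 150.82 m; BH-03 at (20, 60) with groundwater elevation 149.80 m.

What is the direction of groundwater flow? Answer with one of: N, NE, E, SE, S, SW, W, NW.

S

Taking BH-01 as reference: BH-02−BH-01 = (5, 50, +1.10); BH-03−BH-01 = (-35, 0, +0.08).
Determinant of the coordinate differences = 5·0 − (-35)·50 = 1750.
∂h/∂x = [(+1.10)·0 − (+0.08)·50] / 1750 = -0.002286
∂h/∂y = [5·(+0.08) − (-35)·(+1.10)] / 1750 = +0.02223
Flow = −∇h = (+0.002286 east, -0.02223 north), which points south.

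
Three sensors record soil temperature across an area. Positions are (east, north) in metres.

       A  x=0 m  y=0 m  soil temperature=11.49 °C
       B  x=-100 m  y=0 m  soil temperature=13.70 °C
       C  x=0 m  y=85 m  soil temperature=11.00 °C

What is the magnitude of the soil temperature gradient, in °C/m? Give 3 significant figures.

∂T/∂x = (13.70 − 11.49) / (-100 − 0) = -0.02210
∂T/∂y = (11.00 − 11.49) / (85 − 0) = -0.005765
|∇f| = √(-0.02210² + -0.005765²) = 0.02284 °C/m

0.0228 °C/m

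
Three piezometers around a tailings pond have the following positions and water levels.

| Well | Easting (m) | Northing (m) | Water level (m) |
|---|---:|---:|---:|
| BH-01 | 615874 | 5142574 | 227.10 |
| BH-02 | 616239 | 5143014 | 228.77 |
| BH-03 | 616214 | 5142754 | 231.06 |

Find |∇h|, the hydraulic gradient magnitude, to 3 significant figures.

0.0201

Three-point gradient (reference BH-01): Δ to BH-02 = (365, 440, +1.67), Δ to BH-03 = (340, 180, +3.96).
∂h/∂x = +0.01718, ∂h/∂y = -0.01046 (det = -83900).
|∇h| = √(0.01718² + -0.01046²) = 0.02011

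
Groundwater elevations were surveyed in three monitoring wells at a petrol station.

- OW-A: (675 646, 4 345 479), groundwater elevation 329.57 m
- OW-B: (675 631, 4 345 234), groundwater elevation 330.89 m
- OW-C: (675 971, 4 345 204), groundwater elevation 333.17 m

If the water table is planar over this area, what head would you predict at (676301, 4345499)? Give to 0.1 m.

333.5 m

With h = a·x + b·y + c and OW-A as origin, the differences give:
  (-15)·a + (-245)·b = +1.32
  325·a + (-275)·b = +3.60
Eliminate b (×(-275) and ×(-245), subtract): 83750·a = 519.000 → a = ∂h/∂x = +0.006197
Back-substitute: b = ∂h/∂y = -0.005767.
h(676301, 4345499) = 329.57 + (+0.006197)·(655) + (-0.005767)·(20) = 329.57 +4.059 -0.115 = 333.514 m.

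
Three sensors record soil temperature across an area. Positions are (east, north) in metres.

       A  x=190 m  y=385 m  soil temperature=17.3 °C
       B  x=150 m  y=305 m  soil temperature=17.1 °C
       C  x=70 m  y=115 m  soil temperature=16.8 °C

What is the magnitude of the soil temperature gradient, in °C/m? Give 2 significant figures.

0.012 °C/m

With T = a·x + b·y + c and A as origin, the differences give:
  (-40)·a + (-80)·b = -0.2
  (-120)·a + (-270)·b = -0.5
Eliminate b (×(-270) and ×(-80), subtract): 1200·a = 14.00 → a = ∂T/∂x = +0.01167
Back-substitute: b = ∂T/∂y = -0.003333.
|∇f| = √(0.01167² + -0.003333²) = 0.01214 °C/m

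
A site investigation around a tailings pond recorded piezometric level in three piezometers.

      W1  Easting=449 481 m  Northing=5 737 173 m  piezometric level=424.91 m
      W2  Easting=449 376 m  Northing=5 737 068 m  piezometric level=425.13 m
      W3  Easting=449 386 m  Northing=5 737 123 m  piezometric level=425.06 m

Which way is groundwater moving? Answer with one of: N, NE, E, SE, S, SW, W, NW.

NE

Differences from W1: to W2 (Δx, Δy, Δh) = (-105, -105, +0.22); to W3 = (-95, -50, +0.15).
Determinant of the coordinate differences = (-105)·(-50) − (-95)·(-105) = -4725.
∂h/∂x = [(+0.22)·(-50) − (+0.15)·(-105)] / -4725 = -0.001005
∂h/∂y = [(-105)·(+0.15) − (-95)·(+0.22)] / -4725 = -0.001090
Flow = −∇h = (+0.001005 east, +0.001090 north), which points northeast.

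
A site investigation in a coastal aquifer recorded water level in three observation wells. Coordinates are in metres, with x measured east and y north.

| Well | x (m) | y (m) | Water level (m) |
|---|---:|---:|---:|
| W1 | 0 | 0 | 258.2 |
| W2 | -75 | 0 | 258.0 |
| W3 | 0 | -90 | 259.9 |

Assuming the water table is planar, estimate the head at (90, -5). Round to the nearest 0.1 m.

∂h/∂x = (258.0 − 258.2) / (-75 − 0) = +0.002667
∂h/∂y = (259.9 − 258.2) / (-90 − 0) = -0.01889
h(90, -5) = 258.2 + (+0.002667)·(90) + (-0.01889)·(-5) = 258.2 +0.240 +0.094 = 258.534 m.

258.5 m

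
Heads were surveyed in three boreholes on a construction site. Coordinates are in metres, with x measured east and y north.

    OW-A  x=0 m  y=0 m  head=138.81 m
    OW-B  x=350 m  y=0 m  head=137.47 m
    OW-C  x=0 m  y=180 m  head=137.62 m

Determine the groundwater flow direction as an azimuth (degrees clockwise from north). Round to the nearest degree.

030°

∂h/∂x = (137.47 − 138.81) / (350 − 0) = -0.003829
∂h/∂y = (137.62 − 138.81) / (180 − 0) = -0.006611
Flow direction (−∇h) has components (+0.003829 E, +0.006611 N).
Azimuth = atan2(E, N) = atan2(+0.003829, +0.006611) = 30.1° ≈ 030°.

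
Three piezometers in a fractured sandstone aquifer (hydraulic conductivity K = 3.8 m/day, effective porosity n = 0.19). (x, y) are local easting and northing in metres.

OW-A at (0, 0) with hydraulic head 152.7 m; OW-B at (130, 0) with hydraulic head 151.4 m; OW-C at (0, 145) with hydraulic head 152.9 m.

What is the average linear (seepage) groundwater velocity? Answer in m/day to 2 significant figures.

∂h/∂x = (151.4 − 152.7) / (130 − 0) = -0.010000
∂h/∂y = (152.9 − 152.7) / (145 − 0) = +0.001379
|∇h| = √(-0.010000² + 0.001379²) = 0.01009
Seepage velocity v = K·i/n = 3.8 × 0.01009 / 0.19 = 0.2018 m/day.

0.20 m/day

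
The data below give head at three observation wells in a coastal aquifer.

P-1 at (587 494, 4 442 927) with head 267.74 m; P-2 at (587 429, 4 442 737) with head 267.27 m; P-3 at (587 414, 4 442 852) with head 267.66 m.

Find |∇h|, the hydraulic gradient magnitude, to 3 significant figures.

0.00369

Differences from P-1: to P-2 (Δx, Δy, Δh) = (-65, -190, -0.47); to P-3 = (-80, -75, -0.08).
Solve a·Δx + b·Δy = Δh: det = (-65)·(-75) − (-80)·(-190) = -10325.
∂h/∂x = [(-0.47)·(-75) − (-0.08)·(-190)] / -10325 = -0.001942
∂h/∂y = [(-65)·(-0.08) − (-80)·(-0.47)] / -10325 = +0.003138
|∇h| = √(-0.001942² + 0.003138²) = 0.00369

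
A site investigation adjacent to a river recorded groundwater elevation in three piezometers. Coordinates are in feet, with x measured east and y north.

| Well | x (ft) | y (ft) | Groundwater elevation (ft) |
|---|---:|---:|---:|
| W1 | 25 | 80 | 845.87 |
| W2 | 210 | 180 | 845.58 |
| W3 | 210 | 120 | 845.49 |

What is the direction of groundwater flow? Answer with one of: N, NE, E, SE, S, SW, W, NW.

SE

Three-point gradient (reference W1): Δ to W2 = (185, 100, -0.29), Δ to W3 = (185, 40, -0.38).
∂h/∂x = -0.002378, ∂h/∂y = +0.001500 (det = -11100).
Flow = −∇h = (+0.002378 east, -0.001500 north), which points southeast.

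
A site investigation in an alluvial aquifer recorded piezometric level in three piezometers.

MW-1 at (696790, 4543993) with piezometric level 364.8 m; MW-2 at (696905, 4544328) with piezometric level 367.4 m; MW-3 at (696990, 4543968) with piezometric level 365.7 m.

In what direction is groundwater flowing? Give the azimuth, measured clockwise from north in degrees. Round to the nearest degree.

Taking MW-1 as reference: MW-2−MW-1 = (115, 335, +2.6); MW-3−MW-1 = (200, -25, +0.9).
Determinant of the coordinate differences = 115·(-25) − 200·335 = -69875.
∂h/∂x = [(+2.6)·(-25) − (+0.9)·335] / -69875 = +0.005245
∂h/∂y = [115·(+0.9) − 200·(+2.6)] / -69875 = +0.005961
Flow direction (−∇h) has components (-0.005245 E, -0.005961 N).
Azimuth = atan2(E, N) = atan2(-0.005245, -0.005961) = 221.3° ≈ 221°.

221°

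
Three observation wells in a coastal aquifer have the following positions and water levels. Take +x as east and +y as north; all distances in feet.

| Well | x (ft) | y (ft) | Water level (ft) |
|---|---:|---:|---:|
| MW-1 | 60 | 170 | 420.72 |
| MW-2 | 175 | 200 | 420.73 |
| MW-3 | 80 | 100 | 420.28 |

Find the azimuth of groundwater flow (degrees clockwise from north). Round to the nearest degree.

166°

Taking MW-1 as reference: MW-2−MW-1 = (115, 30, +0.01); MW-3−MW-1 = (20, -70, -0.44).
Solve a·Δx + b·Δy = Δh: det = 115·(-70) − 20·30 = -8650.
∂h/∂x = [(+0.01)·(-70) − (-0.44)·30] / -8650 = -0.001445
∂h/∂y = [115·(-0.44) − 20·(+0.01)] / -8650 = +0.005873
Flow direction (−∇h) has components (+0.001445 E, -0.005873 N).
Azimuth = atan2(E, N) = atan2(+0.001445, -0.005873) = 166.2° ≈ 166°.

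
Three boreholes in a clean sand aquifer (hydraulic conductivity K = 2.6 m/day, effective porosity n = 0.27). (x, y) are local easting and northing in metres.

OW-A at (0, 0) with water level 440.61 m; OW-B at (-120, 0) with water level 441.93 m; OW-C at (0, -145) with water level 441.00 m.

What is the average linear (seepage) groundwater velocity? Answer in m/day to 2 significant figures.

0.11 m/day

∂h/∂x = (441.93 − 440.61) / (-120 − 0) = -0.01100
∂h/∂y = (441.00 − 440.61) / (-145 − 0) = -0.002690
|∇h| = √(-0.01100² + -0.002690²) = 0.01132
Seepage velocity v = K·i/n = 2.6 × 0.01132 / 0.27 = 0.109 m/day.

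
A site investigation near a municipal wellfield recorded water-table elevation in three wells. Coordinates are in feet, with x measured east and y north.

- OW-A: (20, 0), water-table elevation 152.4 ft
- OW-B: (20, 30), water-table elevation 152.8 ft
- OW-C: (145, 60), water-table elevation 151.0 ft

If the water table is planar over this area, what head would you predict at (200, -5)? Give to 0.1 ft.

149.2 ft

With h = a·x + b·y + c and OW-A as origin, the differences give:
  0·a + 30·b = +0.4
  125·a + 60·b = -1.4
Eliminate b (×60 and ×30, subtract): -3750·a = 66.00 → a = ∂h/∂x = -0.01760
Back-substitute: b = ∂h/∂y = +0.01333.
h(200, -5) = 152.4 + (-0.01760)·(180) + (+0.01333)·(-5) = 152.4 -3.168 -0.067 = 149.165 ft.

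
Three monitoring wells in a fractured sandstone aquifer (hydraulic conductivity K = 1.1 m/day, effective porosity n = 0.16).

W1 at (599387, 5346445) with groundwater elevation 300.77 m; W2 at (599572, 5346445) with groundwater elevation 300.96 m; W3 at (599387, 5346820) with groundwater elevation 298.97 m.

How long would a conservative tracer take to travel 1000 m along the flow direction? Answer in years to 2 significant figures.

∂h/∂x = (300.96 − 300.77) / (599572 − 599387) = +0.001027
∂h/∂y = (298.97 − 300.77) / (5346820 − 5346445) = -0.004800
|∇h| = √(0.001027² + -0.004800²) = 0.004909
Seepage velocity v = K·i/n = 1.1 × 0.004909 / 0.16 = 0.03375 m/day.
t = 1000 / 0.03375 = 2.963e+04 days = 81.1 years.

81 years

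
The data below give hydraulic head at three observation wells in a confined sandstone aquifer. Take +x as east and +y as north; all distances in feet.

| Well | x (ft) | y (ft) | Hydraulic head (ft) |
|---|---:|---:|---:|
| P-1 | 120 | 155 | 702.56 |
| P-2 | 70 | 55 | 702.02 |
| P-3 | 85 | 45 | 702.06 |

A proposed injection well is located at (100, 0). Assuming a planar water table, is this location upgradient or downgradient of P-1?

downgradient

Differences from P-1: to P-2 (Δx, Δy, Δh) = (-50, -100, -0.54); to P-3 = (-35, -110, -0.50).
Determinant of the coordinate differences = (-50)·(-110) − (-35)·(-100) = 2000.
∂h/∂x = [(-0.54)·(-110) − (-0.50)·(-100)] / 2000 = +0.004700
∂h/∂y = [(-50)·(-0.50) − (-35)·(-0.54)] / 2000 = +0.003050
Head at (100, 0) = 702.56 + (+0.004700)·(-20) + (+0.003050)·(-155) = 701.99 ft.
That is lower than the 702.56 ft at P-1, so the point is downgradient.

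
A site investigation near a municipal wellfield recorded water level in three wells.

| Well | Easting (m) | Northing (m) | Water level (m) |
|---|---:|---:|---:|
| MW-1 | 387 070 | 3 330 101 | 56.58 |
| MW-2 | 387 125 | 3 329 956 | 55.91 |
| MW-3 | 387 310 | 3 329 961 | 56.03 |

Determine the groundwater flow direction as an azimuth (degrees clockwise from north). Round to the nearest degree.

186°

Three-point gradient (reference MW-1): Δ to MW-2 = (55, -145, -0.67), Δ to MW-3 = (240, -140, -0.55).
∂h/∂x = +0.0005185, ∂h/∂y = +0.004817 (det = 27100).
Flow direction (−∇h) has components (-0.0005185 E, -0.004817 N).
Azimuth = atan2(E, N) = atan2(-0.0005185, -0.004817) = 186.1° ≈ 186°.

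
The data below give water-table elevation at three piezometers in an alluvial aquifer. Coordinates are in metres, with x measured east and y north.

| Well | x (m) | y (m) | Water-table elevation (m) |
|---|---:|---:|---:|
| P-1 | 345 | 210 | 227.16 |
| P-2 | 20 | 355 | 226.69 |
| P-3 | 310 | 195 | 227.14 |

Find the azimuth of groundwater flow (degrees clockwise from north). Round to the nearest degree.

Differences from P-1: to P-2 (Δx, Δy, Δh) = (-325, 145, -0.47); to P-3 = (-35, -15, -0.02).
Determinant of the coordinate differences = (-325)·(-15) − (-35)·145 = 9950.
∂h/∂x = [(-0.47)·(-15) − (-0.02)·145] / 9950 = +0.001000
∂h/∂y = [(-325)·(-0.02) − (-35)·(-0.47)] / 9950 = -0.0010000
Flow direction (−∇h) has components (-0.001000 E, +0.0010000 N).
Azimuth = atan2(E, N) = atan2(-0.001000, +0.0010000) = 315.0° ≈ 315°.

315°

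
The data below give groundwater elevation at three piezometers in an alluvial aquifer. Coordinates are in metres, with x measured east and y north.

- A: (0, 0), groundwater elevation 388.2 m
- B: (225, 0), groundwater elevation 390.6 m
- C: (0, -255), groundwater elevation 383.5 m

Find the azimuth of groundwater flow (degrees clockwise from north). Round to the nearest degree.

∂h/∂x = (390.6 − 388.2) / (225 − 0) = +0.01067
∂h/∂y = (383.5 − 388.2) / (-255 − 0) = +0.01843
Flow direction (−∇h) has components (-0.01067 E, -0.01843 N).
Azimuth = atan2(E, N) = atan2(-0.01067, -0.01843) = 210.1° ≈ 210°.

210°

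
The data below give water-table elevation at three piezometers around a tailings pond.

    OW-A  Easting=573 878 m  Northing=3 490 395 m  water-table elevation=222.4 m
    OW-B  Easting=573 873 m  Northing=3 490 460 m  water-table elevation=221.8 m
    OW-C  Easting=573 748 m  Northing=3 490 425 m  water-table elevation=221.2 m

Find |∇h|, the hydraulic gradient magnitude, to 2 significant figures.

Three-point gradient (reference OW-A): Δ to OW-B = (-5, 65, -0.6), Δ to OW-C = (-130, 30, -1.2).
∂h/∂x = +0.007229, ∂h/∂y = -0.008675 (det = 8300).
|∇h| = √(0.007229² + -0.008675²) = 0.01129

0.011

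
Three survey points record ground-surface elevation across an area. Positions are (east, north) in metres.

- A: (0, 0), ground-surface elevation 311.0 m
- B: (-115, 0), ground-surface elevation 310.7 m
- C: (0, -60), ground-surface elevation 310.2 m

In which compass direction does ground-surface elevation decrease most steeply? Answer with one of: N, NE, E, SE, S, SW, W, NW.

S

∂z/∂x = (310.7 − 311.0) / (-115 − 0) = +0.002609
∂z/∂y = (310.2 − 311.0) / (-60 − 0) = +0.01333
Steepest decrease is along −∇f = (-0.002609 E, -0.01333 N) → south.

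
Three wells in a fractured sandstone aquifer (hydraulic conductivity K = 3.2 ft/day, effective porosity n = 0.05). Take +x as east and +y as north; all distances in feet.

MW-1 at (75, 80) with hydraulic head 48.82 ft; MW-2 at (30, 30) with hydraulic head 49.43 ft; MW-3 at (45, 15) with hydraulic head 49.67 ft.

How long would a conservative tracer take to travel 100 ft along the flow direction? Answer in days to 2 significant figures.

Differences from MW-1: to MW-2 (Δx, Δy, Δh) = (-45, -50, +0.61); to MW-3 = (-30, -65, +0.85).
Determinant of the coordinate differences = (-45)·(-65) − (-30)·(-50) = 1425.
∂h/∂x = [(+0.61)·(-65) − (+0.85)·(-50)] / 1425 = +0.002000
∂h/∂y = [(-45)·(+0.85) − (-30)·(+0.61)] / 1425 = -0.01400
|∇h| = √(0.002000² + -0.01400²) = 0.01414
Seepage velocity v = K·i/n = 3.2 × 0.01414 / 0.05 = 0.905 ft/day.
t = 100 / 0.905 = 110.5 days.

110 days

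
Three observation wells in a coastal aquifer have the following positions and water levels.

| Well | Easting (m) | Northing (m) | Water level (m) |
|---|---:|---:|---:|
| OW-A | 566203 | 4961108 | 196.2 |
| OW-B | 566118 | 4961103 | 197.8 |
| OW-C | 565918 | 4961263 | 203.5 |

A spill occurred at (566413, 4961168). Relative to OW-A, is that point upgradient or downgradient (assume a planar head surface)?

downgradient

With h = a·x + b·y + c and OW-A as origin, the differences give:
  (-85)·a + (-5)·b = +1.6
  (-285)·a + 155·b = +7.3
Eliminate b (×155 and ×(-5), subtract): -14600·a = 284.50 → a = ∂h/∂x = -0.01949
Back-substitute: b = ∂h/∂y = +0.01127.
Head at (566413, 4961168) = 196.2 + (-0.01949)·(210) + (+0.01127)·(60) = 192.78 m.
That is lower than the 196.2 m at OW-A, so the point is downgradient.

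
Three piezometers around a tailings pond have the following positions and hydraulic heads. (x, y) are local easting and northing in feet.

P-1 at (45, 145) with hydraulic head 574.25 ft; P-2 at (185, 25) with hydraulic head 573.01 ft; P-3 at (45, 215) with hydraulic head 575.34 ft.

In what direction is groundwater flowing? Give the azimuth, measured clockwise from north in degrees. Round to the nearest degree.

196°

Taking P-1 as reference: P-2−P-1 = (140, -120, -1.24); P-3−P-1 = (0, 70, +1.09).
Solve a·Δx + b·Δy = Δh: det = 140·70 − 0·(-120) = 9800.
∂h/∂x = [(-1.24)·70 − (+1.09)·(-120)] / 9800 = +0.004490
∂h/∂y = [140·(+1.09) − 0·(-1.24)] / 9800 = +0.01557
Flow direction (−∇h) has components (-0.004490 E, -0.01557 N).
Azimuth = atan2(E, N) = atan2(-0.004490, -0.01557) = 196.1° ≈ 196°.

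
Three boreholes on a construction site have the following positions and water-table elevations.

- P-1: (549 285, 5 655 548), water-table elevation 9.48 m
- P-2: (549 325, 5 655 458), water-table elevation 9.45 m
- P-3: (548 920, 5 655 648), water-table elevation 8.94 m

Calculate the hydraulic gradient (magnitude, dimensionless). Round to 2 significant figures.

With h = a·x + b·y + c and P-1 as origin, the differences give:
  40·a + (-90)·b = -0.03
  (-365)·a + 100·b = -0.54
Eliminate b (×100 and ×(-90), subtract): -28850·a = -51.600 → a = ∂h/∂x = +0.001789
Back-substitute: b = ∂h/∂y = +0.001128.
|∇h| = √(0.001789² + 0.001128²) = 0.002115

0.0021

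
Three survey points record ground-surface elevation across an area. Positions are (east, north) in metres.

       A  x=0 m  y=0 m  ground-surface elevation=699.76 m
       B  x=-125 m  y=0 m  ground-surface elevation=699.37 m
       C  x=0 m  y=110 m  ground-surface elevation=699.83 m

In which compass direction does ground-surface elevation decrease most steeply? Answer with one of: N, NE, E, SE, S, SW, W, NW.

∂z/∂x = (699.37 − 699.76) / (-125 − 0) = +0.003120
∂z/∂y = (699.83 − 699.76) / (110 − 0) = +0.0006364
Steepest decrease is along −∇f = (-0.003120 E, -0.0006364 N) → west.

W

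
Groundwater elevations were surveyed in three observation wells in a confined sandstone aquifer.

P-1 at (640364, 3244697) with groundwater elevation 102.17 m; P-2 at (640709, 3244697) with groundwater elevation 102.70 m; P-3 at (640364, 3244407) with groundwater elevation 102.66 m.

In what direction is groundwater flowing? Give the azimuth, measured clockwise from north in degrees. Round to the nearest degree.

318°

∂h/∂x = (102.70 − 102.17) / (640709 − 640364) = +0.001536
∂h/∂y = (102.66 − 102.17) / (3244407 − 3244697) = -0.001690
Flow direction (−∇h) has components (-0.001536 E, +0.001690 N).
Azimuth = atan2(E, N) = atan2(-0.001536, +0.001690) = 317.7° ≈ 318°.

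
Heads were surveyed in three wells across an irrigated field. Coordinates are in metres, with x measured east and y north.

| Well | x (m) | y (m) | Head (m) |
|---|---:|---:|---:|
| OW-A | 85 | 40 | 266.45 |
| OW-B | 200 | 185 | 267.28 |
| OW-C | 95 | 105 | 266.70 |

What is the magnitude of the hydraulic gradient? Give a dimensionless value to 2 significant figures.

0.0045

Differences from OW-A: to OW-B (Δx, Δy, Δh) = (115, 145, +0.83); to OW-C = (10, 65, +0.25).
Determinant of the coordinate differences = 115·65 − 10·145 = 6025.
∂h/∂x = [(+0.83)·65 − (+0.25)·145] / 6025 = +0.002938
∂h/∂y = [115·(+0.25) − 10·(+0.83)] / 6025 = +0.003394
|∇h| = √(0.002938² + 0.003394²) = 0.004489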